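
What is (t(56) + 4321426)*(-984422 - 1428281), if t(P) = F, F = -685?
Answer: -10424664772923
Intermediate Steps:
t(P) = -685
(t(56) + 4321426)*(-984422 - 1428281) = (-685 + 4321426)*(-984422 - 1428281) = 4320741*(-2412703) = -10424664772923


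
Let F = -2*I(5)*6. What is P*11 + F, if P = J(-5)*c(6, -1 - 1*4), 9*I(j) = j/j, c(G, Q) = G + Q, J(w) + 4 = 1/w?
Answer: -713/15 ≈ -47.533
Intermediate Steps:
J(w) = -4 + 1/w
I(j) = ⅑ (I(j) = (j/j)/9 = (⅑)*1 = ⅑)
P = -21/5 (P = (-4 + 1/(-5))*(6 + (-1 - 1*4)) = (-4 - ⅕)*(6 + (-1 - 4)) = -21*(6 - 5)/5 = -21/5*1 = -21/5 ≈ -4.2000)
F = -4/3 (F = -2*⅑*6 = -2/9*6 = -4/3 ≈ -1.3333)
P*11 + F = -21/5*11 - 4/3 = -231/5 - 4/3 = -713/15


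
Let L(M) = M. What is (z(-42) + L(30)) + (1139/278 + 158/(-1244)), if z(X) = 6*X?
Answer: -9425214/43229 ≈ -218.03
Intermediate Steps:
(z(-42) + L(30)) + (1139/278 + 158/(-1244)) = (6*(-42) + 30) + (1139/278 + 158/(-1244)) = (-252 + 30) + (1139*(1/278) + 158*(-1/1244)) = -222 + (1139/278 - 79/622) = -222 + 171624/43229 = -9425214/43229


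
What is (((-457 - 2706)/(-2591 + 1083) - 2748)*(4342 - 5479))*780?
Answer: 70621702155/29 ≈ 2.4352e+9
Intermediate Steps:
(((-457 - 2706)/(-2591 + 1083) - 2748)*(4342 - 5479))*780 = ((-3163/(-1508) - 2748)*(-1137))*780 = ((-3163*(-1/1508) - 2748)*(-1137))*780 = ((3163/1508 - 2748)*(-1137))*780 = -4140821/1508*(-1137)*780 = (4708113477/1508)*780 = 70621702155/29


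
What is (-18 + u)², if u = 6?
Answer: 144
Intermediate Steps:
(-18 + u)² = (-18 + 6)² = (-12)² = 144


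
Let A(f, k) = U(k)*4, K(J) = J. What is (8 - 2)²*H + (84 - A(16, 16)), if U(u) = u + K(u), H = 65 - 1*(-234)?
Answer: 10720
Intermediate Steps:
H = 299 (H = 65 + 234 = 299)
U(u) = 2*u (U(u) = u + u = 2*u)
A(f, k) = 8*k (A(f, k) = (2*k)*4 = 8*k)
(8 - 2)²*H + (84 - A(16, 16)) = (8 - 2)²*299 + (84 - 8*16) = 6²*299 + (84 - 1*128) = 36*299 + (84 - 128) = 10764 - 44 = 10720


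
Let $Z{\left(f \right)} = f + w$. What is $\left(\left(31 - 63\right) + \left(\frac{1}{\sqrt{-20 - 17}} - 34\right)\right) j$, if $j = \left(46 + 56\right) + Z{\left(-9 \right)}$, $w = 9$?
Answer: $-6732 - \frac{102 i \sqrt{37}}{37} \approx -6732.0 - 16.769 i$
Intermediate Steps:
$Z{\left(f \right)} = 9 + f$ ($Z{\left(f \right)} = f + 9 = 9 + f$)
$j = 102$ ($j = \left(46 + 56\right) + \left(9 - 9\right) = 102 + 0 = 102$)
$\left(\left(31 - 63\right) + \left(\frac{1}{\sqrt{-20 - 17}} - 34\right)\right) j = \left(\left(31 - 63\right) + \left(\frac{1}{\sqrt{-20 - 17}} - 34\right)\right) 102 = \left(-32 - \left(34 - \frac{1}{\sqrt{-37}}\right)\right) 102 = \left(-32 - \left(34 - \frac{1}{i \sqrt{37}}\right)\right) 102 = \left(-32 - \left(34 + \frac{i \sqrt{37}}{37}\right)\right) 102 = \left(-66 - \frac{i \sqrt{37}}{37}\right) 102 = -6732 - \frac{102 i \sqrt{37}}{37}$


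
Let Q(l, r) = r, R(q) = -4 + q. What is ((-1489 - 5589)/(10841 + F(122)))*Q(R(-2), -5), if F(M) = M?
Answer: 35390/10963 ≈ 3.2281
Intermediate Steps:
((-1489 - 5589)/(10841 + F(122)))*Q(R(-2), -5) = ((-1489 - 5589)/(10841 + 122))*(-5) = -7078/10963*(-5) = 35390/10963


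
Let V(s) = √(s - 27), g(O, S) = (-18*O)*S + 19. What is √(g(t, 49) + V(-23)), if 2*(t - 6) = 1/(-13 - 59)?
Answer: √(-84270 + 80*I*√2)/4 ≈ 0.048717 + 72.573*I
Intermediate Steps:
t = 863/144 (t = 6 + 1/(2*(-13 - 59)) = 6 + (½)/(-72) = 6 + (½)*(-1/72) = 6 - 1/144 = 863/144 ≈ 5.9931)
g(O, S) = 19 - 18*O*S (g(O, S) = -18*O*S + 19 = 19 - 18*O*S)
V(s) = √(-27 + s)
√(g(t, 49) + V(-23)) = √((19 - 18*863/144*49) + √(-27 - 23)) = √((19 - 42287/8) + √(-50)) = √(-42135/8 + 5*I*√2)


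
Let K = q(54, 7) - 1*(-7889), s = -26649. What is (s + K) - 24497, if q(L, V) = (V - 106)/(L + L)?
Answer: -519095/12 ≈ -43258.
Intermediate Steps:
q(L, V) = (-106 + V)/(2*L) (q(L, V) = (-106 + V)/((2*L)) = (-106 + V)*(1/(2*L)) = (-106 + V)/(2*L))
K = 94657/12 (K = (½)*(-106 + 7)/54 - 1*(-7889) = (½)*(1/54)*(-99) + 7889 = -11/12 + 7889 = 94657/12 ≈ 7888.1)
(s + K) - 24497 = (-26649 + 94657/12) - 24497 = -225131/12 - 24497 = -519095/12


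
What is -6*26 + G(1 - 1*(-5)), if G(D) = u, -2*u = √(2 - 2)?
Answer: -156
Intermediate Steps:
u = 0 (u = -√(2 - 2)/2 = -√0/2 = -½*0 = 0)
G(D) = 0
-6*26 + G(1 - 1*(-5)) = -6*26 + 0 = -156 + 0 = -156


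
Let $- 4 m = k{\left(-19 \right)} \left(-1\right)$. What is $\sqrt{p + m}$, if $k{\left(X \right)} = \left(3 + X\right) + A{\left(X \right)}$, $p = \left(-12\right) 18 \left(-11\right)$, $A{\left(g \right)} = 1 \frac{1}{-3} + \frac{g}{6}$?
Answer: $\frac{\sqrt{37938}}{4} \approx 48.694$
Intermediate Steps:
$A{\left(g \right)} = - \frac{1}{3} + \frac{g}{6}$ ($A{\left(g \right)} = 1 \left(- \frac{1}{3}\right) + g \frac{1}{6} = - \frac{1}{3} + \frac{g}{6}$)
$p = 2376$ ($p = \left(-216\right) \left(-11\right) = 2376$)
$k{\left(X \right)} = \frac{8}{3} + \frac{7 X}{6}$ ($k{\left(X \right)} = \left(3 + X\right) + \left(- \frac{1}{3} + \frac{X}{6}\right) = \frac{8}{3} + \frac{7 X}{6}$)
$m = - \frac{39}{8}$ ($m = - \frac{\left(\frac{8}{3} + \frac{7}{6} \left(-19\right)\right) \left(-1\right)}{4} = - \frac{\left(\frac{8}{3} - \frac{133}{6}\right) \left(-1\right)}{4} = - \frac{\left(- \frac{39}{2}\right) \left(-1\right)}{4} = \left(- \frac{1}{4}\right) \frac{39}{2} = - \frac{39}{8} \approx -4.875$)
$\sqrt{p + m} = \sqrt{2376 - \frac{39}{8}} = \sqrt{\frac{18969}{8}} = \frac{\sqrt{37938}}{4}$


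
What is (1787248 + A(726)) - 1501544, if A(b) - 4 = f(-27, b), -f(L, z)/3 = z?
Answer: 283530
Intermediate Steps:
f(L, z) = -3*z
A(b) = 4 - 3*b
(1787248 + A(726)) - 1501544 = (1787248 + (4 - 3*726)) - 1501544 = (1787248 + (4 - 2178)) - 1501544 = (1787248 - 2174) - 1501544 = 1785074 - 1501544 = 283530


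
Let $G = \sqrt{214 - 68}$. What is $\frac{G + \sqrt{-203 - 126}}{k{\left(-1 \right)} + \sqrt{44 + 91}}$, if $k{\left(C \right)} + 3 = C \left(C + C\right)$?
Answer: $\frac{\sqrt{146} + i \sqrt{329}}{-1 + 3 \sqrt{15}} \approx 1.1379 + 1.7081 i$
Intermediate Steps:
$G = \sqrt{146} \approx 12.083$
$k{\left(C \right)} = -3 + 2 C^{2}$ ($k{\left(C \right)} = -3 + C \left(C + C\right) = -3 + C 2 C = -3 + 2 C^{2}$)
$\frac{G + \sqrt{-203 - 126}}{k{\left(-1 \right)} + \sqrt{44 + 91}} = \frac{\sqrt{146} + \sqrt{-203 - 126}}{\left(-3 + 2 \left(-1\right)^{2}\right) + \sqrt{44 + 91}} = \frac{\sqrt{146} + \sqrt{-329}}{\left(-3 + 2 \cdot 1\right) + \sqrt{135}} = \frac{\sqrt{146} + i \sqrt{329}}{\left(-3 + 2\right) + 3 \sqrt{15}} = \frac{\sqrt{146} + i \sqrt{329}}{-1 + 3 \sqrt{15}}$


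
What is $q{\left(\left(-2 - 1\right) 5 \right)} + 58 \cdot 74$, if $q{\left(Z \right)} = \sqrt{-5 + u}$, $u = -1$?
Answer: $4292 + i \sqrt{6} \approx 4292.0 + 2.4495 i$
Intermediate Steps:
$q{\left(Z \right)} = i \sqrt{6}$ ($q{\left(Z \right)} = \sqrt{-5 - 1} = \sqrt{-6} = i \sqrt{6}$)
$q{\left(\left(-2 - 1\right) 5 \right)} + 58 \cdot 74 = i \sqrt{6} + 58 \cdot 74 = i \sqrt{6} + 4292 = 4292 + i \sqrt{6}$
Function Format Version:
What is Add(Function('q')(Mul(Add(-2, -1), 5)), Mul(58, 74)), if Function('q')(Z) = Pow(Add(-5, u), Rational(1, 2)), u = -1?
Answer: Add(4292, Mul(I, Pow(6, Rational(1, 2)))) ≈ Add(4292.0, Mul(2.4495, I))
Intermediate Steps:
Function('q')(Z) = Mul(I, Pow(6, Rational(1, 2))) (Function('q')(Z) = Pow(Add(-5, -1), Rational(1, 2)) = Pow(-6, Rational(1, 2)) = Mul(I, Pow(6, Rational(1, 2))))
Add(Function('q')(Mul(Add(-2, -1), 5)), Mul(58, 74)) = Add(Mul(I, Pow(6, Rational(1, 2))), Mul(58, 74)) = Add(Mul(I, Pow(6, Rational(1, 2))), 4292) = Add(4292, Mul(I, Pow(6, Rational(1, 2))))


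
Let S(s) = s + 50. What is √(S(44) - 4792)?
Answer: 9*I*√58 ≈ 68.542*I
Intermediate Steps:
S(s) = 50 + s
√(S(44) - 4792) = √((50 + 44) - 4792) = √(94 - 4792) = √(-4698) = 9*I*√58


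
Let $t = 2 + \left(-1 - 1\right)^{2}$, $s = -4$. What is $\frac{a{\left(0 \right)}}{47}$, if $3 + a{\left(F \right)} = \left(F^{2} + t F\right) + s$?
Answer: $- \frac{7}{47} \approx -0.14894$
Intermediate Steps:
$t = 6$ ($t = 2 + \left(-2\right)^{2} = 2 + 4 = 6$)
$a{\left(F \right)} = -7 + F^{2} + 6 F$ ($a{\left(F \right)} = -3 - \left(4 - F^{2} - 6 F\right) = -3 + \left(-4 + F^{2} + 6 F\right) = -7 + F^{2} + 6 F$)
$\frac{a{\left(0 \right)}}{47} = \frac{-7 + 0^{2} + 6 \cdot 0}{47} = \left(-7 + 0 + 0\right) \frac{1}{47} = \left(-7\right) \frac{1}{47} = - \frac{7}{47}$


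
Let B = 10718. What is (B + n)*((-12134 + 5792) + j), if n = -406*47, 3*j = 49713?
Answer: -85555356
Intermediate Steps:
j = 16571 (j = (⅓)*49713 = 16571)
n = -19082
(B + n)*((-12134 + 5792) + j) = (10718 - 19082)*((-12134 + 5792) + 16571) = -8364*(-6342 + 16571) = -8364*10229 = -85555356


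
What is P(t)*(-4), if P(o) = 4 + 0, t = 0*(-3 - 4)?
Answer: -16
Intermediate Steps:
t = 0 (t = 0*(-7) = 0)
P(o) = 4
P(t)*(-4) = 4*(-4) = -16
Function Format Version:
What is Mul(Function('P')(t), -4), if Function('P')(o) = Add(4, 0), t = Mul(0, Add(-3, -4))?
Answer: -16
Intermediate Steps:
t = 0 (t = Mul(0, -7) = 0)
Function('P')(o) = 4
Mul(Function('P')(t), -4) = Mul(4, -4) = -16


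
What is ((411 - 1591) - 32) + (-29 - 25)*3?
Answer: -1374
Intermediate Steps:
((411 - 1591) - 32) + (-29 - 25)*3 = (-1180 - 32) - 54*3 = -1212 - 162 = -1374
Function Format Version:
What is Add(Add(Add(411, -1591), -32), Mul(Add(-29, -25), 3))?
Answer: -1374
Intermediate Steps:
Add(Add(Add(411, -1591), -32), Mul(Add(-29, -25), 3)) = Add(Add(-1180, -32), Mul(-54, 3)) = Add(-1212, -162) = -1374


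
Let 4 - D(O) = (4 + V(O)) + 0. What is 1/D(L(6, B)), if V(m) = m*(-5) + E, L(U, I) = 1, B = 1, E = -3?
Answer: 1/8 ≈ 0.12500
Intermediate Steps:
V(m) = -3 - 5*m (V(m) = m*(-5) - 3 = -5*m - 3 = -3 - 5*m)
D(O) = 3 + 5*O (D(O) = 4 - ((4 + (-3 - 5*O)) + 0) = 4 - ((1 - 5*O) + 0) = 4 - (1 - 5*O) = 4 + (-1 + 5*O) = 3 + 5*O)
1/D(L(6, B)) = 1/(3 + 5*1) = 1/(3 + 5) = 1/8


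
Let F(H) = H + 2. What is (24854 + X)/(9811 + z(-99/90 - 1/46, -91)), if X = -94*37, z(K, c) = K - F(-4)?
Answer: 1229120/564183 ≈ 2.1786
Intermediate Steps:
F(H) = 2 + H
z(K, c) = 2 + K (z(K, c) = K - (2 - 4) = K - 1*(-2) = K + 2 = 2 + K)
X = -3478
(24854 + X)/(9811 + z(-99/90 - 1/46, -91)) = (24854 - 3478)/(9811 + (2 + (-99/90 - 1/46))) = 21376/(9811 + (2 + (-99*1/90 - 1*1/46))) = 21376/(9811 + (2 + (-11/10 - 1/46))) = 21376/(9811 + (2 - 129/115)) = 21376/(9811 + 101/115) = 21376/(1128366/115) = 21376*(115/1128366) = 1229120/564183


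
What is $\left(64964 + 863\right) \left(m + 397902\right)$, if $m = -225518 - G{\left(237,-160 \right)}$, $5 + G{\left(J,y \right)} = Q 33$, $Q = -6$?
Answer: $11360884449$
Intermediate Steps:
$G{\left(J,y \right)} = -203$ ($G{\left(J,y \right)} = -5 - 198 = -203$)
$m = -225315$ ($m = -225518 - -203 = -225518 + 203 = -225315$)
$\left(64964 + 863\right) \left(m + 397902\right) = \left(64964 + 863\right) \left(-225315 + 397902\right) = 65827 \cdot 172587 = 11360884449$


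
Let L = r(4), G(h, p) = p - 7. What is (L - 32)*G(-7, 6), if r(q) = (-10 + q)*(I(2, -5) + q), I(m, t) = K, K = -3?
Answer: 38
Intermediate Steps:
I(m, t) = -3
G(h, p) = -7 + p
r(q) = (-10 + q)*(-3 + q)
L = -6 (L = 30 + 4**2 - 13*4 = 30 + 16 - 52 = -6)
(L - 32)*G(-7, 6) = (-6 - 32)*(-7 + 6) = -38*(-1) = 38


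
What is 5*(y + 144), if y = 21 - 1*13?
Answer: 760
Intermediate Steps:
y = 8 (y = 21 - 13 = 8)
5*(y + 144) = 5*(8 + 144) = 5*152 = 760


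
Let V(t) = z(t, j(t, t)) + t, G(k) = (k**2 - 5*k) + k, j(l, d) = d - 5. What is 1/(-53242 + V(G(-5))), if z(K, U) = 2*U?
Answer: -1/53117 ≈ -1.8826e-5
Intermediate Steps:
j(l, d) = -5 + d
G(k) = k**2 - 4*k
V(t) = -10 + 3*t (V(t) = 2*(-5 + t) + t = (-10 + 2*t) + t = -10 + 3*t)
1/(-53242 + V(G(-5))) = 1/(-53242 + (-10 + 3*(-5*(-4 - 5)))) = 1/(-53242 + (-10 + 3*(-5*(-9)))) = 1/(-53242 + (-10 + 3*45)) = 1/(-53242 + (-10 + 135)) = 1/(-53242 + 125) = 1/(-53117) = -1/53117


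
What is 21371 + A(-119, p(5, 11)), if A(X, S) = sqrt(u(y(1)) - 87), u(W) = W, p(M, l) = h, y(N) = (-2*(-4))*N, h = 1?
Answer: 21371 + I*sqrt(79) ≈ 21371.0 + 8.8882*I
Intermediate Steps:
y(N) = 8*N
p(M, l) = 1
A(X, S) = I*sqrt(79) (A(X, S) = sqrt(8*1 - 87) = sqrt(8 - 87) = sqrt(-79) = I*sqrt(79))
21371 + A(-119, p(5, 11)) = 21371 + I*sqrt(79)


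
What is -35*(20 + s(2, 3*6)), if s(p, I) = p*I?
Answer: -1960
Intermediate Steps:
s(p, I) = I*p
-35*(20 + s(2, 3*6)) = -35*(20 + (3*6)*2) = -35*(20 + 18*2) = -35*(20 + 36) = -35*56 = -1960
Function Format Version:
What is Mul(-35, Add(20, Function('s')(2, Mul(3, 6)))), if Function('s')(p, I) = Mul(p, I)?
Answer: -1960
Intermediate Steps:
Function('s')(p, I) = Mul(I, p)
Mul(-35, Add(20, Function('s')(2, Mul(3, 6)))) = Mul(-35, Add(20, Mul(Mul(3, 6), 2))) = Mul(-35, Add(20, Mul(18, 2))) = Mul(-35, Add(20, 36)) = Mul(-35, 56) = -1960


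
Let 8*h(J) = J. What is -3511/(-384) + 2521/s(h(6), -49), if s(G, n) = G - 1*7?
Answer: -3784481/9600 ≈ -394.22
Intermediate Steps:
h(J) = J/8
s(G, n) = -7 + G (s(G, n) = G - 7 = -7 + G)
-3511/(-384) + 2521/s(h(6), -49) = -3511/(-384) + 2521/(-7 + (⅛)*6) = -3511*(-1/384) + 2521/(-7 + ¾) = 3511/384 + 2521/(-25/4) = 3511/384 + 2521*(-4/25) = 3511/384 - 10084/25 = -3784481/9600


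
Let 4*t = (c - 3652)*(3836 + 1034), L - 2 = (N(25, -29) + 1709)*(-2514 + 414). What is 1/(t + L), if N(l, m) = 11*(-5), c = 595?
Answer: -2/14390591 ≈ -1.3898e-7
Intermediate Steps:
N(l, m) = -55
L = -3473398 (L = 2 + (-55 + 1709)*(-2514 + 414) = 2 + 1654*(-2100) = 2 - 3473400 = -3473398)
t = -7443795/2 (t = ((595 - 3652)*(3836 + 1034))/4 = (-3057*4870)/4 = (¼)*(-14887590) = -7443795/2 ≈ -3.7219e+6)
1/(t + L) = 1/(-7443795/2 - 3473398) = 1/(-14390591/2) = -2/14390591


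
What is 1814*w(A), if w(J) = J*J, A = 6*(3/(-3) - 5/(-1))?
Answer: 1044864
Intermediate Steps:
A = 24 (A = 6*(3*(-⅓) - 5*(-1)) = 6*(-1 + 5) = 6*4 = 24)
w(J) = J²
1814*w(A) = 1814*24² = 1814*576 = 1044864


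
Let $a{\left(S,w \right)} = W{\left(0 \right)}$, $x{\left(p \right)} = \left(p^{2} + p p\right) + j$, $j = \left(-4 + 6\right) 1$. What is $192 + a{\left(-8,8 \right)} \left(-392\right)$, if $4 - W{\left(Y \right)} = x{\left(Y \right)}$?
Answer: $-592$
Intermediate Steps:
$j = 2$ ($j = 2 \cdot 1 = 2$)
$x{\left(p \right)} = 2 + 2 p^{2}$ ($x{\left(p \right)} = \left(p^{2} + p p\right) + 2 = \left(p^{2} + p^{2}\right) + 2 = 2 p^{2} + 2 = 2 + 2 p^{2}$)
$W{\left(Y \right)} = 2 - 2 Y^{2}$ ($W{\left(Y \right)} = 4 - \left(2 + 2 Y^{2}\right) = 2 - 2 Y^{2}$)
$a{\left(S,w \right)} = 2$ ($a{\left(S,w \right)} = 2 - 2 \cdot 0^{2} = 2 - 0 = 2 + 0 = 2$)
$192 + a{\left(-8,8 \right)} \left(-392\right) = 192 + 2 \left(-392\right) = 192 - 784 = -592$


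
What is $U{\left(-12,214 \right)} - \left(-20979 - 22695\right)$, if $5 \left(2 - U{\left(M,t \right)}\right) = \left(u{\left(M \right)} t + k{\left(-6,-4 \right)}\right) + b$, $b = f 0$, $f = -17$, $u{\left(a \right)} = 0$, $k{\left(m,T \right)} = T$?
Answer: $\frac{218384}{5} \approx 43677.0$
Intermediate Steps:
$b = 0$ ($b = \left(-17\right) 0 = 0$)
$U{\left(M,t \right)} = \frac{14}{5}$ ($U{\left(M,t \right)} = 2 - \frac{\left(0 t - 4\right) + 0}{5} = 2 - \frac{\left(0 - 4\right) + 0}{5} = 2 - \frac{-4 + 0}{5} = 2 - - \frac{4}{5} = 2 + \frac{4}{5} = \frac{14}{5}$)
$U{\left(-12,214 \right)} - \left(-20979 - 22695\right) = \frac{14}{5} - \left(-20979 - 22695\right) = \frac{14}{5} - -43674 = \frac{14}{5} + 43674 = \frac{218384}{5}$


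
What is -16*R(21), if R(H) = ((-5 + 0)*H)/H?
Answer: 80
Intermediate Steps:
R(H) = -5 (R(H) = (-5*H)/H = -5)
-16*R(21) = -16*(-5) = 80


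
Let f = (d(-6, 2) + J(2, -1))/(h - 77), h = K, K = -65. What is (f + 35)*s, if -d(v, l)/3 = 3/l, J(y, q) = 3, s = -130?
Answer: -646295/142 ≈ -4551.4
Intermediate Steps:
d(v, l) = -9/l
h = -65
f = 3/284 (f = (-9/2 + 3)/(-65 - 77) = (-9*½ + 3)/(-142) = (-9/2 + 3)*(-1/142) = -3/2*(-1/142) = 3/284 ≈ 0.010563)
(f + 35)*s = (3/284 + 35)*(-130) = (9943/284)*(-130) = -646295/142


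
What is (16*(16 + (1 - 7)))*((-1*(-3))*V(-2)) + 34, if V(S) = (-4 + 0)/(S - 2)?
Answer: 514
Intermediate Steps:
V(S) = -4/(-2 + S)
(16*(16 + (1 - 7)))*((-1*(-3))*V(-2)) + 34 = (16*(16 + (1 - 7)))*((-1*(-3))*(-4/(-2 - 2))) + 34 = (16*(16 - 6))*(3*(-4/(-4))) + 34 = (16*10)*(3*(-4*(-¼))) + 34 = 160*(3*1) + 34 = 160*3 + 34 = 480 + 34 = 514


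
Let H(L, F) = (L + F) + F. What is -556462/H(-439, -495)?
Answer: 556462/1429 ≈ 389.41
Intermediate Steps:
H(L, F) = L + 2*F (H(L, F) = (F + L) + F = L + 2*F)
-556462/H(-439, -495) = -556462/(-439 + 2*(-495)) = -556462/(-439 - 990) = -556462/(-1429) = -556462*(-1/1429) = 556462/1429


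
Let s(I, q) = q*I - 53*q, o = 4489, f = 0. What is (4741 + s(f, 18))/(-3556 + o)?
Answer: 3787/933 ≈ 4.0590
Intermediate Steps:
s(I, q) = -53*q + I*q (s(I, q) = I*q - 53*q = -53*q + I*q)
(4741 + s(f, 18))/(-3556 + o) = (4741 + 18*(-53 + 0))/(-3556 + 4489) = (4741 + 18*(-53))/933 = (4741 - 954)*(1/933) = 3787*(1/933) = 3787/933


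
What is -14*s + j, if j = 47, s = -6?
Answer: 131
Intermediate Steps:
-14*s + j = -14*(-6) + 47 = 84 + 47 = 131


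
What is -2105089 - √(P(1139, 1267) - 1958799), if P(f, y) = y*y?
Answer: -2105089 - I*√353510 ≈ -2.1051e+6 - 594.57*I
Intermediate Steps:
P(f, y) = y²
-2105089 - √(P(1139, 1267) - 1958799) = -2105089 - √(1267² - 1958799) = -2105089 - √(1605289 - 1958799) = -2105089 - √(-353510) = -2105089 - I*√353510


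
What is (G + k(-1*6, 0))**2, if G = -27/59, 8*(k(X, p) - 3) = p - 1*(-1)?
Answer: 1585081/222784 ≈ 7.1149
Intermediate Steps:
k(X, p) = 25/8 + p/8 (k(X, p) = 3 + (p - 1*(-1))/8 = 3 + (p + 1)/8 = 3 + (1 + p)/8 = 3 + (1/8 + p/8) = 25/8 + p/8)
G = -27/59 (G = -27*1/59 = -27/59 ≈ -0.45763)
(G + k(-1*6, 0))**2 = (-27/59 + (25/8 + (1/8)*0))**2 = (-27/59 + (25/8 + 0))**2 = (-27/59 + 25/8)**2 = (1259/472)**2 = 1585081/222784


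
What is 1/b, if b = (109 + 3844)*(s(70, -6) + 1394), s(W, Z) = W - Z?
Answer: 1/5810910 ≈ 1.7209e-7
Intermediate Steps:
b = 5810910 (b = (109 + 3844)*((70 - 1*(-6)) + 1394) = 3953*((70 + 6) + 1394) = 3953*(76 + 1394) = 3953*1470 = 5810910)
1/b = 1/5810910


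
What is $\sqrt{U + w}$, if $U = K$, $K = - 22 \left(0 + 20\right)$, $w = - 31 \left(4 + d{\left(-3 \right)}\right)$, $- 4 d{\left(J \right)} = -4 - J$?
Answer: $\frac{i \sqrt{2287}}{2} \approx 23.911 i$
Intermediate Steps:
$d{\left(J \right)} = 1 + \frac{J}{4}$ ($d{\left(J \right)} = - \frac{-4 - J}{4} = 1 + \frac{J}{4}$)
$w = - \frac{527}{4}$ ($w = - 31 \left(4 + \left(1 + \frac{1}{4} \left(-3\right)\right)\right) = - 31 \left(4 + \left(1 - \frac{3}{4}\right)\right) = - 31 \left(4 + \frac{1}{4}\right) = \left(-31\right) \frac{17}{4} = - \frac{527}{4} \approx -131.75$)
$K = -440$ ($K = \left(-22\right) 20 = -440$)
$U = -440$
$\sqrt{U + w} = \sqrt{-440 - \frac{527}{4}} = \sqrt{- \frac{2287}{4}} = \frac{i \sqrt{2287}}{2}$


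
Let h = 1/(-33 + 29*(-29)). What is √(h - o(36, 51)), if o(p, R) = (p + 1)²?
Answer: I*√1045747118/874 ≈ 37.0*I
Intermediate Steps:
o(p, R) = (1 + p)²
h = -1/874 (h = 1/(-33 - 841) = 1/(-874) = -1/874 ≈ -0.0011442)
√(h - o(36, 51)) = √(-1/874 - (1 + 36)²) = √(-1/874 - 1*37²) = √(-1/874 - 1*1369) = √(-1/874 - 1369) = √(-1196507/874) = I*√1045747118/874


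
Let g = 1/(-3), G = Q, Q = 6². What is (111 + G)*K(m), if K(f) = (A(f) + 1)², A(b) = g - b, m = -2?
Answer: 3136/3 ≈ 1045.3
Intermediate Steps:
Q = 36
G = 36
g = -⅓ ≈ -0.33333
A(b) = -⅓ - b
K(f) = (⅔ - f)² (K(f) = ((-⅓ - f) + 1)² = (⅔ - f)²)
(111 + G)*K(m) = (111 + 36)*((-2 + 3*(-2))²/9) = 147*((-2 - 6)²/9) = 147*((⅑)*(-8)²) = 147*((⅑)*64) = 147*(64/9) = 3136/3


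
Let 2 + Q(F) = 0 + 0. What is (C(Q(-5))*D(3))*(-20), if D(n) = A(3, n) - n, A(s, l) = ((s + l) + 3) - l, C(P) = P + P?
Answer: 240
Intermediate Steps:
Q(F) = -2 (Q(F) = -2 + (0 + 0) = -2 + 0 = -2)
C(P) = 2*P
A(s, l) = 3 + s (A(s, l) = ((l + s) + 3) - l = (3 + l + s) - l = 3 + s)
D(n) = 6 - n (D(n) = (3 + 3) - n = 6 - n)
(C(Q(-5))*D(3))*(-20) = ((2*(-2))*(6 - 1*3))*(-20) = -4*(6 - 3)*(-20) = -4*3*(-20) = -12*(-20) = 240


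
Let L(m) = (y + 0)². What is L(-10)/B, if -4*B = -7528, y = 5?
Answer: 25/1882 ≈ 0.013284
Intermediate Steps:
L(m) = 25 (L(m) = (5 + 0)² = 5² = 25)
B = 1882 (B = -¼*(-7528) = 1882)
L(-10)/B = 25/1882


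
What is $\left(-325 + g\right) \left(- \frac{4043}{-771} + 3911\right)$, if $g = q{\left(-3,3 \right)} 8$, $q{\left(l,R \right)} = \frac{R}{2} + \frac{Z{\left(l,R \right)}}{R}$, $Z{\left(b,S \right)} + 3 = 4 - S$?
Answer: $- \frac{2883549920}{2313} \approx -1.2467 \cdot 10^{6}$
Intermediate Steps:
$Z{\left(b,S \right)} = 1 - S$ ($Z{\left(b,S \right)} = -3 - \left(-4 + S\right) = 1 - S$)
$q{\left(l,R \right)} = \frac{R}{2} + \frac{1 - R}{R}$
$g = \frac{20}{3}$ ($g = \left(-1 + \frac{1}{3} + \frac{1}{2} \cdot 3\right) 8 = \left(-1 + \frac{1}{3} + \frac{3}{2}\right) 8 = \frac{5}{6} \cdot 8 = \frac{20}{3} \approx 6.6667$)
$\left(-325 + g\right) \left(- \frac{4043}{-771} + 3911\right) = \left(-325 + \frac{20}{3}\right) \left(- \frac{4043}{-771} + 3911\right) = - \frac{955 \left(\left(-4043\right) \left(- \frac{1}{771}\right) + 3911\right)}{3} = - \frac{955 \left(\frac{4043}{771} + 3911\right)}{3} = \left(- \frac{955}{3}\right) \frac{3019424}{771} = - \frac{2883549920}{2313}$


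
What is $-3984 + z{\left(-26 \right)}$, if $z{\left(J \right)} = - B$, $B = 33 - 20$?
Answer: $-3997$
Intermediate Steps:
$B = 13$ ($B = 33 - 20 = 13$)
$z{\left(J \right)} = -13$ ($z{\left(J \right)} = \left(-1\right) 13 = -13$)
$-3984 + z{\left(-26 \right)} = -3984 - 13 = -3997$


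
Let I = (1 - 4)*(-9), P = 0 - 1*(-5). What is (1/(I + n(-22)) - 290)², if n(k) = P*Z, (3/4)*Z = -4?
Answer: 82369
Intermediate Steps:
P = 5 (P = 0 + 5 = 5)
Z = -16/3 (Z = (4/3)*(-4) = -16/3 ≈ -5.3333)
n(k) = -80/3 (n(k) = 5*(-16/3) = -80/3)
I = 27 (I = -3*(-9) = 27)
(1/(I + n(-22)) - 290)² = (1/(27 - 80/3) - 290)² = (1/(⅓) - 290)² = (3 - 290)² = (-287)² = 82369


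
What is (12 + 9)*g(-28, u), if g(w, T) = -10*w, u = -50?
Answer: 5880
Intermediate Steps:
(12 + 9)*g(-28, u) = (12 + 9)*(-10*(-28)) = 21*280 = 5880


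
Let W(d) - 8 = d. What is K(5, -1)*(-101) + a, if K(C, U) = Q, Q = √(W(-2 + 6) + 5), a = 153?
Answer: 153 - 101*√17 ≈ -263.43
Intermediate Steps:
W(d) = 8 + d
Q = √17 (Q = √((8 + (-2 + 6)) + 5) = √((8 + 4) + 5) = √(12 + 5) = √17 ≈ 4.1231)
K(C, U) = √17
K(5, -1)*(-101) + a = √17*(-101) + 153 = -101*√17 + 153 = 153 - 101*√17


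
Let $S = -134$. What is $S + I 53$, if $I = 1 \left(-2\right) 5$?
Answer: $-664$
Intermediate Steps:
$I = -10$ ($I = \left(-2\right) 5 = -10$)
$S + I 53 = -134 - 530 = -664$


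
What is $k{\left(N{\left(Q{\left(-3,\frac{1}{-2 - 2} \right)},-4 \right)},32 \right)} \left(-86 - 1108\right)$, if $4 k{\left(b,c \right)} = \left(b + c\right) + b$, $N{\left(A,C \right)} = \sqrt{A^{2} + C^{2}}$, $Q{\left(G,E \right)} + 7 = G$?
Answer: $-9552 - 1194 \sqrt{29} \approx -15982.0$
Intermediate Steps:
$Q{\left(G,E \right)} = -7 + G$
$k{\left(b,c \right)} = \frac{b}{2} + \frac{c}{4}$ ($k{\left(b,c \right)} = \frac{\left(b + c\right) + b}{4} = \frac{c + 2 b}{4} = \frac{b}{2} + \frac{c}{4}$)
$k{\left(N{\left(Q{\left(-3,\frac{1}{-2 - 2} \right)},-4 \right)},32 \right)} \left(-86 - 1108\right) = \left(\frac{\sqrt{\left(-7 - 3\right)^{2} + \left(-4\right)^{2}}}{2} + \frac{1}{4} \cdot 32\right) \left(-86 - 1108\right) = \left(\frac{\sqrt{\left(-10\right)^{2} + 16}}{2} + 8\right) \left(-1194\right) = \left(\frac{\sqrt{100 + 16}}{2} + 8\right) \left(-1194\right) = \left(\frac{\sqrt{116}}{2} + 8\right) \left(-1194\right) = \left(\frac{2 \sqrt{29}}{2} + 8\right) \left(-1194\right) = \left(\sqrt{29} + 8\right) \left(-1194\right) = \left(8 + \sqrt{29}\right) \left(-1194\right) = -9552 - 1194 \sqrt{29}$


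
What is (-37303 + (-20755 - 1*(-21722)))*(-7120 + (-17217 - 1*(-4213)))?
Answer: 731225664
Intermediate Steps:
(-37303 + (-20755 - 1*(-21722)))*(-7120 + (-17217 - 1*(-4213))) = (-37303 + (-20755 + 21722))*(-7120 + (-17217 + 4213)) = (-37303 + 967)*(-7120 - 13004) = -36336*(-20124) = 731225664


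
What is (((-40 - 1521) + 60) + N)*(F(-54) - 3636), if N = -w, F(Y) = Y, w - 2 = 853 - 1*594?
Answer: 6501780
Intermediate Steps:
w = 261 (w = 2 + (853 - 1*594) = 2 + (853 - 594) = 2 + 259 = 261)
N = -261 (N = -1*261 = -261)
(((-40 - 1521) + 60) + N)*(F(-54) - 3636) = (((-40 - 1521) + 60) - 261)*(-54 - 3636) = ((-1561 + 60) - 261)*(-3690) = (-1501 - 261)*(-3690) = -1762*(-3690) = 6501780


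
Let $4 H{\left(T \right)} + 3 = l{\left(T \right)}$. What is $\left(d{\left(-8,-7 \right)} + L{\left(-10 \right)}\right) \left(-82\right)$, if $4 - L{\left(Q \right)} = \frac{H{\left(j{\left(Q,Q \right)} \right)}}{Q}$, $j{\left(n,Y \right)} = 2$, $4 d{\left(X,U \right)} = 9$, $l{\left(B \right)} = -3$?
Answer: $- \frac{2501}{5} \approx -500.2$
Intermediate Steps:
$d{\left(X,U \right)} = \frac{9}{4}$ ($d{\left(X,U \right)} = \frac{1}{4} \cdot 9 = \frac{9}{4}$)
$H{\left(T \right)} = - \frac{3}{2}$ ($H{\left(T \right)} = - \frac{3}{4} + \frac{1}{4} \left(-3\right) = - \frac{3}{4} - \frac{3}{4} = - \frac{3}{2}$)
$L{\left(Q \right)} = 4 + \frac{3}{2 Q}$ ($L{\left(Q \right)} = 4 - - \frac{3}{2 Q} = 4 + \frac{3}{2 Q}$)
$\left(d{\left(-8,-7 \right)} + L{\left(-10 \right)}\right) \left(-82\right) = \left(\frac{9}{4} + \left(4 + \frac{3}{2 \left(-10\right)}\right)\right) \left(-82\right) = \left(\frac{9}{4} + \left(4 + \frac{3}{2} \left(- \frac{1}{10}\right)\right)\right) \left(-82\right) = \left(\frac{9}{4} + \left(4 - \frac{3}{20}\right)\right) \left(-82\right) = \left(\frac{9}{4} + \frac{77}{20}\right) \left(-82\right) = \frac{61}{10} \left(-82\right) = - \frac{2501}{5}$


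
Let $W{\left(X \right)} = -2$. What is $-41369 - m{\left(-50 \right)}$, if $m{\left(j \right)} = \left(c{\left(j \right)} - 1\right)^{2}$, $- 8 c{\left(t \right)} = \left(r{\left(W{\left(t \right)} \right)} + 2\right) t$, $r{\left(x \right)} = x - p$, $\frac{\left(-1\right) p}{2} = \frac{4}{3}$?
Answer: $- \frac{374530}{9} \approx -41614.0$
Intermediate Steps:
$p = - \frac{8}{3}$ ($p = - 2 \cdot \frac{4}{3} = - 2 \cdot 4 \cdot \frac{1}{3} = \left(-2\right) \frac{4}{3} = - \frac{8}{3} \approx -2.6667$)
$r{\left(x \right)} = \frac{8}{3} + x$ ($r{\left(x \right)} = x - - \frac{8}{3} = x + \frac{8}{3} = \frac{8}{3} + x$)
$c{\left(t \right)} = - \frac{t}{3}$ ($c{\left(t \right)} = - \frac{\left(\left(\frac{8}{3} - 2\right) + 2\right) t}{8} = - \frac{\left(\frac{2}{3} + 2\right) t}{8} = - \frac{\frac{8}{3} t}{8} = - \frac{t}{3}$)
$m{\left(j \right)} = \left(-1 - \frac{j}{3}\right)^{2}$ ($m{\left(j \right)} = \left(- \frac{j}{3} - 1\right)^{2} = \left(-1 - \frac{j}{3}\right)^{2}$)
$-41369 - m{\left(-50 \right)} = -41369 - \frac{\left(3 - 50\right)^{2}}{9} = -41369 - \frac{\left(-47\right)^{2}}{9} = -41369 - \frac{1}{9} \cdot 2209 = -41369 - \frac{2209}{9} = - \frac{374530}{9}$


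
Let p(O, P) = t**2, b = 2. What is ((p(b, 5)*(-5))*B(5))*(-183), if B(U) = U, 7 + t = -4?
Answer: 553575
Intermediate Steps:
t = -11 (t = -7 - 4 = -11)
p(O, P) = 121 (p(O, P) = (-11)**2 = 121)
((p(b, 5)*(-5))*B(5))*(-183) = ((121*(-5))*5)*(-183) = -605*5*(-183) = -3025*(-183) = 553575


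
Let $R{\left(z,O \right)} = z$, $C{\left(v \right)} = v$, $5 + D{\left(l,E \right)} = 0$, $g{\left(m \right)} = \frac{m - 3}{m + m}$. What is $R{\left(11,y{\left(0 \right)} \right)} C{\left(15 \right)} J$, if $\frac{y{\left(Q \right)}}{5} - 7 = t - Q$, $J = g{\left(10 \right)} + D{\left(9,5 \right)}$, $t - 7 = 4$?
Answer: $- \frac{3069}{4} \approx -767.25$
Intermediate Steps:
$t = 11$ ($t = 7 + 4 = 11$)
$g{\left(m \right)} = \frac{-3 + m}{2 m}$
$D{\left(l,E \right)} = -5$ ($D{\left(l,E \right)} = -5 + 0 = -5$)
$J = - \frac{93}{20}$ ($J = \frac{-3 + 10}{2 \cdot 10} - 5 = \frac{1}{2} \cdot \frac{1}{10} \cdot 7 - 5 = \frac{7}{20} - 5 = - \frac{93}{20} \approx -4.65$)
$y{\left(Q \right)} = 90 - 5 Q$ ($y{\left(Q \right)} = 35 + 5 \left(11 - Q\right) = 35 - \left(-55 + 5 Q\right) = 90 - 5 Q$)
$R{\left(11,y{\left(0 \right)} \right)} C{\left(15 \right)} J = 11 \cdot 15 \left(- \frac{93}{20}\right) = 165 \left(- \frac{93}{20}\right) = - \frac{3069}{4}$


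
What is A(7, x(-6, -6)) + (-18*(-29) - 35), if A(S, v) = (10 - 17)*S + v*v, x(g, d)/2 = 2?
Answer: 454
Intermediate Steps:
x(g, d) = 4 (x(g, d) = 2*2 = 4)
A(S, v) = v² - 7*S (A(S, v) = -7*S + v² = v² - 7*S)
A(7, x(-6, -6)) + (-18*(-29) - 35) = (4² - 7*7) + (-18*(-29) - 35) = (16 - 49) + (522 - 35) = -33 + 487 = 454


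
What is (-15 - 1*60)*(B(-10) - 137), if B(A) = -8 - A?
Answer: 10125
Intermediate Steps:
(-15 - 1*60)*(B(-10) - 137) = (-15 - 1*60)*((-8 - 1*(-10)) - 137) = (-15 - 60)*((-8 + 10) - 137) = -75*(2 - 137) = -75*(-135) = 10125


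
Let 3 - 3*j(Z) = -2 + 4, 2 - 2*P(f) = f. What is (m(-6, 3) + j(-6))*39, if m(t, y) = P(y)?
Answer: -13/2 ≈ -6.5000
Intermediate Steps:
P(f) = 1 - f/2
j(Z) = 1/3 (j(Z) = 1 - (-2 + 4)/3 = 1 - 1/3*2 = 1 - 2/3 = 1/3)
m(t, y) = 1 - y/2
(m(-6, 3) + j(-6))*39 = ((1 - 1/2*3) + 1/3)*39 = ((1 - 3/2) + 1/3)*39 = (-1/2 + 1/3)*39 = -1/6*39 = -13/2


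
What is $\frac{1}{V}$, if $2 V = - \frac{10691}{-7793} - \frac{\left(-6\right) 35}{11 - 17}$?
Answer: $- \frac{7793}{131032} \approx -0.059474$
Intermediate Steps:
$V = - \frac{131032}{7793}$ ($V = \frac{- \frac{10691}{-7793} - \frac{\left(-6\right) 35}{11 - 17}}{2} = \frac{\left(-10691\right) \left(- \frac{1}{7793}\right) - - \frac{210}{-6}}{2} = \frac{\frac{10691}{7793} - \left(-210\right) \left(- \frac{1}{6}\right)}{2} = \frac{\frac{10691}{7793} - 35}{2} = \frac{1}{2} \left(- \frac{262064}{7793}\right) = - \frac{131032}{7793} \approx -16.814$)
$\frac{1}{V} = \frac{1}{- \frac{131032}{7793}} = - \frac{7793}{131032}$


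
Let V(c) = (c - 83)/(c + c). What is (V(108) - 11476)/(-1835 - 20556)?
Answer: 2478791/4836456 ≈ 0.51252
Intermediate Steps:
V(c) = (-83 + c)/(2*c) (V(c) = (-83 + c)/((2*c)) = (-83 + c)*(1/(2*c)) = (-83 + c)/(2*c))
(V(108) - 11476)/(-1835 - 20556) = ((½)*(-83 + 108)/108 - 11476)/(-1835 - 20556) = ((½)*(1/108)*25 - 11476)/(-22391) = (25/216 - 11476)*(-1/22391) = -2478791/216*(-1/22391) = 2478791/4836456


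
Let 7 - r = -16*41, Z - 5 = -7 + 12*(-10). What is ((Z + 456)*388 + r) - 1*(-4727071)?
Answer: 4857326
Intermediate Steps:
Z = -122 (Z = 5 + (-7 + 12*(-10)) = 5 + (-7 - 120) = 5 - 127 = -122)
r = 663 (r = 7 - (-16)*41 = 7 - 1*(-656) = 7 + 656 = 663)
((Z + 456)*388 + r) - 1*(-4727071) = ((-122 + 456)*388 + 663) - 1*(-4727071) = (334*388 + 663) + 4727071 = (129592 + 663) + 4727071 = 130255 + 4727071 = 4857326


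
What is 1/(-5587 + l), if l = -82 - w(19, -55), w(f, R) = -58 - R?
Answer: -1/5666 ≈ -0.00017649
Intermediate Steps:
l = -79 (l = -82 - (-58 - 1*(-55)) = -82 - (-58 + 55) = -82 - 1*(-3) = -82 + 3 = -79)
1/(-5587 + l) = 1/(-5587 - 79) = 1/(-5666) = -1/5666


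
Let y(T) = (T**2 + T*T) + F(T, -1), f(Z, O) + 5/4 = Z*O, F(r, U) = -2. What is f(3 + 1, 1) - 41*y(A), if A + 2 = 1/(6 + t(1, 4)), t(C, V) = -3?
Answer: -5149/36 ≈ -143.03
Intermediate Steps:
f(Z, O) = -5/4 + O*Z (f(Z, O) = -5/4 + Z*O = -5/4 + O*Z)
A = -5/3 (A = -2 + 1/(6 - 3) = -2 + 1/3 = -5/3 ≈ -1.6667)
y(T) = -2 + 2*T**2 (y(T) = (T**2 + T*T) - 2 = (T**2 + T**2) - 2 = 2*T**2 - 2 = -2 + 2*T**2)
f(3 + 1, 1) - 41*y(A) = (-5/4 + 1*(3 + 1)) - 41*(-2 + 2*(-5/3)**2) = (-5/4 + 1*4) - 41*(-2 + 2*(25/9)) = (-5/4 + 4) - 41*(-2 + 50/9) = 11/4 - 41*32/9 = 11/4 - 1312/9 = -5149/36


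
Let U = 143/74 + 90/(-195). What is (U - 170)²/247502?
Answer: 26284515625/229049240888 ≈ 0.11475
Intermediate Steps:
U = 1415/962 (U = 143*(1/74) + 90*(-1/195) = 143/74 - 6/13 = 1415/962 ≈ 1.4709)
(U - 170)²/247502 = (1415/962 - 170)²/247502 = (-162125/962)²*(1/247502) = (26284515625/925444)*(1/247502) = 26284515625/229049240888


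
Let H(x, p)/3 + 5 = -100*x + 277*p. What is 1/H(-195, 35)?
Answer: 1/87570 ≈ 1.1419e-5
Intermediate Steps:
H(x, p) = -15 - 300*x + 831*p (H(x, p) = -15 + 3*(-100*x + 277*p) = -15 + (-300*x + 831*p) = -15 - 300*x + 831*p)
1/H(-195, 35) = 1/(-15 - 300*(-195) + 831*35) = 1/(-15 + 58500 + 29085) = 1/87570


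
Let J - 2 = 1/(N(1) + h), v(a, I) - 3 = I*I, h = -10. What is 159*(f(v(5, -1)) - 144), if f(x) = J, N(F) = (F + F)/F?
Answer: -180783/8 ≈ -22598.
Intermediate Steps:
N(F) = 2 (N(F) = (2*F)/F = 2)
v(a, I) = 3 + I² (v(a, I) = 3 + I*I = 3 + I²)
J = 15/8 (J = 2 + 1/(2 - 10) = 2 + 1/(-8) = 2 - ⅛ = 15/8 ≈ 1.8750)
f(x) = 15/8
159*(f(v(5, -1)) - 144) = 159*(15/8 - 144) = 159*(-1137/8) = -180783/8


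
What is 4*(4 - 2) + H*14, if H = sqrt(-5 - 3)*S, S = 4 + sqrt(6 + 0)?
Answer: 8 + 28*I*sqrt(2)*(4 + sqrt(6)) ≈ 8.0 + 255.39*I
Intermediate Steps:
S = 4 + sqrt(6) ≈ 6.4495
H = 2*I*sqrt(2)*(4 + sqrt(6)) (H = sqrt(-5 - 3)*(4 + sqrt(6)) = sqrt(-8)*(4 + sqrt(6)) = (2*I*sqrt(2))*(4 + sqrt(6)) = 2*I*sqrt(2)*(4 + sqrt(6)) ≈ 18.242*I)
4*(4 - 2) + H*14 = 4*(4 - 2) + (2*I*sqrt(2)*(4 + sqrt(6)))*14 = 4*2 + 28*I*sqrt(2)*(4 + sqrt(6)) = 8 + 28*I*sqrt(2)*(4 + sqrt(6))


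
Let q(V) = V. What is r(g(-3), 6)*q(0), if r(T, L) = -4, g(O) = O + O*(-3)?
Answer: 0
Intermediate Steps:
g(O) = -2*O (g(O) = O - 3*O = -2*O)
r(g(-3), 6)*q(0) = -4*0 = 0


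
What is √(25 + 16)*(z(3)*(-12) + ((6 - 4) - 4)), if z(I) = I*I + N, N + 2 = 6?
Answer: -158*√41 ≈ -1011.7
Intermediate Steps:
N = 4 (N = -2 + 6 = 4)
z(I) = 4 + I² (z(I) = I*I + 4 = I² + 4 = 4 + I²)
√(25 + 16)*(z(3)*(-12) + ((6 - 4) - 4)) = √(25 + 16)*((4 + 3²)*(-12) + ((6 - 4) - 4)) = √41*((4 + 9)*(-12) + (2 - 4)) = √41*(13*(-12) - 2) = √41*(-156 - 2) = √41*(-158) = -158*√41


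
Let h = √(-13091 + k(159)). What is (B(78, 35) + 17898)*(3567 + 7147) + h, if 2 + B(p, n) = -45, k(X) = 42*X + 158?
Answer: 191255614 + 3*I*√695 ≈ 1.9126e+8 + 79.089*I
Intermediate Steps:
k(X) = 158 + 42*X
B(p, n) = -47 (B(p, n) = -2 - 45 = -47)
h = 3*I*√695 (h = √(-13091 + (158 + 42*159)) = √(-13091 + (158 + 6678)) = √(-13091 + 6836) = √(-6255) = 3*I*√695 ≈ 79.089*I)
(B(78, 35) + 17898)*(3567 + 7147) + h = (-47 + 17898)*(3567 + 7147) + 3*I*√695 = 17851*10714 + 3*I*√695 = 191255614 + 3*I*√695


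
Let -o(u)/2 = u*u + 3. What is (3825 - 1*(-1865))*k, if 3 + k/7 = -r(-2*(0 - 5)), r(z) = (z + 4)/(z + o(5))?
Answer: -2469460/23 ≈ -1.0737e+5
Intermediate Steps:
o(u) = -6 - 2*u² (o(u) = -2*(u*u + 3) = -2*(u² + 3) = -2*(3 + u²) = -6 - 2*u²)
r(z) = (4 + z)/(-56 + z) (r(z) = (z + 4)/(z + (-6 - 2*5²)) = (4 + z)/(z + (-6 - 2*25)) = (4 + z)/(z + (-6 - 50)) = (4 + z)/(z - 56) = (4 + z)/(-56 + z))
k = -434/23 (k = -21 + 7*(-(4 - 2*(0 - 5))/(-56 - 2*(0 - 5))) = -21 + 7*(-(4 - 2*(-5))/(-56 - 2*(-5))) = -21 + 7*(-(4 + 10)/(-56 + 10)) = -21 + 7*(-14/(-46)) = -21 + 7*(-(-1)*14/46) = -21 + 7*(-1*(-7/23)) = -21 + 7*(7/23) = -21 + 49/23 = -434/23 ≈ -18.870)
(3825 - 1*(-1865))*k = (3825 - 1*(-1865))*(-434/23) = (3825 + 1865)*(-434/23) = 5690*(-434/23) = -2469460/23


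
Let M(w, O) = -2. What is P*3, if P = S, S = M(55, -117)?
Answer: -6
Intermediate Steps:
S = -2
P = -2
P*3 = -2*3 = -6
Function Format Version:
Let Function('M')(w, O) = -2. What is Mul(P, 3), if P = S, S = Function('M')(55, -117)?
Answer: -6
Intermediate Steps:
S = -2
P = -2
Mul(P, 3) = Mul(-2, 3) = -6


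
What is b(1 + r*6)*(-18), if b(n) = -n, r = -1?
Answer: -90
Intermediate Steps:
b(1 + r*6)*(-18) = -(1 - 1*6)*(-18) = -(1 - 6)*(-18) = -1*(-5)*(-18) = 5*(-18) = -90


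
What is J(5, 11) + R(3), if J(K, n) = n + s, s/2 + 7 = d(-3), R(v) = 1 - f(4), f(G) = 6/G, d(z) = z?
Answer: -19/2 ≈ -9.5000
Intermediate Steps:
R(v) = -½ (R(v) = 1 - 6/4 = 1 - 1*3/2 = 1 - 3/2 = -½)
s = -20 (s = -14 + 2*(-3) = -14 - 6 = -20)
J(K, n) = -20 + n (J(K, n) = n - 20 = -20 + n)
J(5, 11) + R(3) = (-20 + 11) - ½ = -9 - ½ = -19/2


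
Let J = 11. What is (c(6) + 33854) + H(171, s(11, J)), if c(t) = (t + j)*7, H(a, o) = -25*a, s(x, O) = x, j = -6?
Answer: 29579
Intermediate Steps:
c(t) = -42 + 7*t (c(t) = (t - 6)*7 = (-6 + t)*7 = -42 + 7*t)
(c(6) + 33854) + H(171, s(11, J)) = ((-42 + 7*6) + 33854) - 25*171 = ((-42 + 42) + 33854) - 4275 = (0 + 33854) - 4275 = 33854 - 4275 = 29579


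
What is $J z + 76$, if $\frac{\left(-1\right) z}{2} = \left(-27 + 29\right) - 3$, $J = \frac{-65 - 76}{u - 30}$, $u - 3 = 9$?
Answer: $\frac{275}{3} \approx 91.667$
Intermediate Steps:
$u = 12$ ($u = 3 + 9 = 12$)
$J = \frac{47}{6}$ ($J = \frac{-65 - 76}{12 - 30} = - \frac{141}{-18} = \left(-141\right) \left(- \frac{1}{18}\right) = \frac{47}{6} \approx 7.8333$)
$z = 2$ ($z = - 2 \left(\left(-27 + 29\right) - 3\right) = - 2 \left(2 - 3\right) = \left(-2\right) \left(-1\right) = 2$)
$J z + 76 = \frac{47}{6} \cdot 2 + 76 = \frac{47}{3} + 76 = \frac{275}{3}$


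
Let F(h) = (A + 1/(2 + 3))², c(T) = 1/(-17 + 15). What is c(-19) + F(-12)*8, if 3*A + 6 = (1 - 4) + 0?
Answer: 3111/50 ≈ 62.220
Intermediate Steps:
A = -3 (A = -2 + ((1 - 4) + 0)/3 = -2 + (-3 + 0)/3 = -2 + (⅓)*(-3) = -2 - 1 = -3)
c(T) = -½ (c(T) = 1/(-2) = -½)
F(h) = 196/25 (F(h) = (-3 + 1/(2 + 3))² = (-3 + 1/5)² = (-3 + ⅕)² = (-14/5)² = 196/25)
c(-19) + F(-12)*8 = -½ + (196/25)*8 = -½ + 1568/25 = 3111/50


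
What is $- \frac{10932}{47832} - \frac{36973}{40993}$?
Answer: $- \frac{184719001}{163398098} \approx -1.1305$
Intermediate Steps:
$- \frac{10932}{47832} - \frac{36973}{40993} = \left(-10932\right) \frac{1}{47832} - \frac{36973}{40993} = - \frac{911}{3986} - \frac{36973}{40993} = - \frac{184719001}{163398098}$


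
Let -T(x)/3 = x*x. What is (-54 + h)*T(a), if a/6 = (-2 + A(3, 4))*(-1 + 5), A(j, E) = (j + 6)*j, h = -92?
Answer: 157680000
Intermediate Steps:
A(j, E) = j*(6 + j) (A(j, E) = (6 + j)*j = j*(6 + j))
a = 600 (a = 6*((-2 + 3*(6 + 3))*(-1 + 5)) = 6*((-2 + 3*9)*4) = 6*((-2 + 27)*4) = 6*(25*4) = 6*100 = 600)
T(x) = -3*x² (T(x) = -3*x*x = -3*x²)
(-54 + h)*T(a) = (-54 - 92)*(-3*600²) = -(-438)*360000 = -146*(-1080000) = 157680000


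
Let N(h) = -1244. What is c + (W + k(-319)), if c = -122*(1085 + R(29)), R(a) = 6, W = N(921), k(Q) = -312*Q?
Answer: -34818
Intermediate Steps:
W = -1244
c = -133102 (c = -122*(1085 + 6) = -122*1091 = -133102)
c + (W + k(-319)) = -133102 + (-1244 - 312*(-319)) = -133102 + (-1244 + 99528) = -133102 + 98284 = -34818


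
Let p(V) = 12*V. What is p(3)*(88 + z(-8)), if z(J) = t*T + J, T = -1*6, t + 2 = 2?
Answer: 2880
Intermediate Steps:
t = 0 (t = -2 + 2 = 0)
T = -6
z(J) = J (z(J) = 0*(-6) + J = 0 + J = J)
p(3)*(88 + z(-8)) = (12*3)*(88 - 8) = 36*80 = 2880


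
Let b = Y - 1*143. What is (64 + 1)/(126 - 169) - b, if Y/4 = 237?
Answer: -34680/43 ≈ -806.51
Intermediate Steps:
Y = 948 (Y = 4*237 = 948)
b = 805 (b = 948 - 1*143 = 948 - 143 = 805)
(64 + 1)/(126 - 169) - b = (64 + 1)/(126 - 169) - 1*805 = 65/(-43) - 805 = 65*(-1/43) - 805 = -65/43 - 805 = -34680/43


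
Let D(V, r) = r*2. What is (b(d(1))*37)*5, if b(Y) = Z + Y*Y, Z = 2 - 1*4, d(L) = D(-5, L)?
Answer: 370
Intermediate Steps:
D(V, r) = 2*r
d(L) = 2*L
Z = -2 (Z = 2 - 4 = -2)
b(Y) = -2 + Y**2 (b(Y) = -2 + Y*Y = -2 + Y**2)
(b(d(1))*37)*5 = ((-2 + (2*1)**2)*37)*5 = ((-2 + 2**2)*37)*5 = ((-2 + 4)*37)*5 = (2*37)*5 = 74*5 = 370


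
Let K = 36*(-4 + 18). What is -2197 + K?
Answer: -1693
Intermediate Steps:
K = 504 (K = 36*14 = 504)
-2197 + K = -2197 + 504 = -1693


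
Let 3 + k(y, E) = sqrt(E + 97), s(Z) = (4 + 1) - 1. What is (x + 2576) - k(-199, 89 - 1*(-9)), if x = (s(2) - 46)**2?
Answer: 4343 - sqrt(195) ≈ 4329.0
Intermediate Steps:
s(Z) = 4 (s(Z) = 5 - 1 = 4)
x = 1764 (x = (4 - 46)**2 = (-42)**2 = 1764)
k(y, E) = -3 + sqrt(97 + E) (k(y, E) = -3 + sqrt(E + 97) = -3 + sqrt(97 + E))
(x + 2576) - k(-199, 89 - 1*(-9)) = (1764 + 2576) - (-3 + sqrt(97 + (89 - 1*(-9)))) = 4340 - (-3 + sqrt(97 + (89 + 9))) = 4340 - (-3 + sqrt(97 + 98)) = 4340 - (-3 + sqrt(195)) = 4340 + (3 - sqrt(195)) = 4343 - sqrt(195)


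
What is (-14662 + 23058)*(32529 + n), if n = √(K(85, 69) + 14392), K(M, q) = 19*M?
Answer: 273113484 + 8396*√16007 ≈ 2.7418e+8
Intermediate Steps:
n = √16007 (n = √(19*85 + 14392) = √(1615 + 14392) = √16007 ≈ 126.52)
(-14662 + 23058)*(32529 + n) = (-14662 + 23058)*(32529 + √16007) = 8396*(32529 + √16007) = 273113484 + 8396*√16007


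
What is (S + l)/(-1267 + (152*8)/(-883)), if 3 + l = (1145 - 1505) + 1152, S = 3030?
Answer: -3372177/1119977 ≈ -3.0109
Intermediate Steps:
l = 789 (l = -3 + ((1145 - 1505) + 1152) = -3 + (-360 + 1152) = -3 + 792 = 789)
(S + l)/(-1267 + (152*8)/(-883)) = (3030 + 789)/(-1267 + (152*8)/(-883)) = 3819/(-1267 + 1216*(-1/883)) = 3819/(-1267 - 1216/883) = 3819/(-1119977/883) = 3819*(-883/1119977) = -3372177/1119977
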